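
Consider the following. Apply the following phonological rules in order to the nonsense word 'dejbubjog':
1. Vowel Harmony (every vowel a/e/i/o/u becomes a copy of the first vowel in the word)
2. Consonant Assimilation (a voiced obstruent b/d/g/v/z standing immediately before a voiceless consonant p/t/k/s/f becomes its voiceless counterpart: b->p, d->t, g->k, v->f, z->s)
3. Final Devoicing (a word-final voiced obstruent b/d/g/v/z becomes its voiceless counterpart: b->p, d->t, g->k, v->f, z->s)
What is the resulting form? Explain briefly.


Starting form: 'dejbubjog'
Rule 1: Vowel Harmony: all vowels become 'e' (matching first vowel). 'dejbubjog' -> 'dejbebjeg'
Rule 2: Consonant Assimilation: no voiced obstruent (b/d/g/v/z) stands immediately before a voiceless consonant (p/t/k/s/f). No change.
Rule 3: Final Devoicing: word-final voiced obstruent 'g' becomes voiceless 'k'. 'dejbebjeg' -> 'dejbebjek'
Final form: 'dejbebjek'

dejbebjek


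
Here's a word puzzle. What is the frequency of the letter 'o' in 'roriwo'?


Letter 'o' in 'roriwo': found at position(s) 2, 6 = 2 occurrence(s).

2


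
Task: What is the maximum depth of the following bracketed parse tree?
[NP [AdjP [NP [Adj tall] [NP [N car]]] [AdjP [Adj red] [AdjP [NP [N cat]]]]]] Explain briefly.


Count bracket nesting levels:
'[' at pos 0: depth = 1
'[' at pos 4: depth = 2
'[' at pos 10: depth = 3
'[' at pos 14: depth = 4
'[' at pos 25: depth = 4
'[' at pos 29: depth = 5
'[' at pos 39: depth = 3
'[' at pos 45: depth = 4
'[' at pos 55: depth = 4
'[' at pos 61: depth = 5
'[' at pos 65: depth = 6
Maximum depth reached: 6

6


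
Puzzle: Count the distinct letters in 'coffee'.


Unique letters in 'coffee': {c, e, f, o} = 4 distinct letters.

4


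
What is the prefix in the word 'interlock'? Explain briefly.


The word 'interlock' = 'inter' (prefix) + 'lock' (root). The prefix is 'inter'.

inter


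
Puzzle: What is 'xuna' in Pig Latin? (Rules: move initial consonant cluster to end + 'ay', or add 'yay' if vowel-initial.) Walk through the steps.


'xuna': move consonant cluster 'x' to end and add 'ay': 'unaxay'.

unaxay


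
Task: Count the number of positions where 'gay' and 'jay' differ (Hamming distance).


Alignment:
Position 1: 'g' vs 'j' = DIFFER
Position 2: 'a' vs 'a' = match
Position 3: 'y' vs 'y' = match
Total differences: 1

1


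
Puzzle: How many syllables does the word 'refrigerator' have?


Break 'refrigerator' into syllables: re-frig-er-a-tor -> re | frig | er | a | tor = 5 syllables

5 syllables


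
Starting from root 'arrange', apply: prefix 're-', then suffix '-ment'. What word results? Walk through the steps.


Step 1: Add prefix 're-' to 'arrange' = 'rearrange'
Step 2: Add suffix '-ment' to 'rearrange' = 'rearrangement'

rearrangement


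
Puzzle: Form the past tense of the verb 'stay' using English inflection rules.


Apply rule: Add -ed. 'stay' becomes 'stayed'.

stayed


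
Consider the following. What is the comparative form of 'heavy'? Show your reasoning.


Apply comparative formation (consonant + y: change y to i, add -er): 'heavy' -> 'heavier'.

heavier


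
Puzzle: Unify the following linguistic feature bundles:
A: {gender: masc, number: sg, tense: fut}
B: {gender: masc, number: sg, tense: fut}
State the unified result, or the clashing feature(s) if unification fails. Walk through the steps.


Compare features:
gender: A=masc vs B=masc -> unified: masc
number: A=sg vs B=sg -> unified: sg
tense: A=fut vs B=fut -> unified: fut
No clashes found.

Unified: {gender: masc, number: sg, tense: fut}


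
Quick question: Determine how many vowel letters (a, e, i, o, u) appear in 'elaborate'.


Vowels in 'elaborate': e, a, o, a, e = 5 vowels.

5


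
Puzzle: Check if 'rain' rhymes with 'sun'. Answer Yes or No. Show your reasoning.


Rime (stressed vowel + following sounds) of 'rain': -ain = /eɪn/
Rime of 'sun': -un = /ʌn/
/eɪn/ and /ʌn/ are different ending sounds, so the words do not rhyme.

No


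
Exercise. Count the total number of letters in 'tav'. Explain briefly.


Spell out 'tav' and number each letter: t(1), a(2), v(3). Total: 3 letters.

3


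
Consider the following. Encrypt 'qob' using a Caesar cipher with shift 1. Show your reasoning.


Shift each letter by 1: q -> r, o -> p, b -> c. Result: 'rpc'.

rpc


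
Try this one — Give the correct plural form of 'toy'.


Apply rule: Add -s. 'toy' becomes 'toys'.

toys


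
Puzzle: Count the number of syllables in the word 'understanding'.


Break 'understanding' into syllables: un-der-stand-ing -> un | der | stand | ing = 4 syllables

4 syllables


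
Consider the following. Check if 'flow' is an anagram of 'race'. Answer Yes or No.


Sorted letters of 'flow': 'flow'
Sorted letters of 'race': 'acer'
They do not match.

No


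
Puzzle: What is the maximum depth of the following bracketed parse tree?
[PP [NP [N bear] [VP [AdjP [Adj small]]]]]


Count bracket nesting levels:
'[' at pos 0: depth = 1
'[' at pos 4: depth = 2
'[' at pos 8: depth = 3
'[' at pos 17: depth = 3
'[' at pos 21: depth = 4
'[' at pos 27: depth = 5
Maximum depth reached: 5

5


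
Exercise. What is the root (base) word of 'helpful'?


Remove suffix '-ful' from 'helpful' to get root 'help'.

help


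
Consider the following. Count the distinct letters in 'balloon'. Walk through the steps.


Unique letters in 'balloon': {a, b, l, n, o} = 5 distinct letters.

5


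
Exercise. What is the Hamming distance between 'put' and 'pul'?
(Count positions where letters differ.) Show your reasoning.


Alignment:
Position 1: 'p' vs 'p' = match
Position 2: 'u' vs 'u' = match
Position 3: 't' vs 'l' = DIFFER
Total differences: 1

1


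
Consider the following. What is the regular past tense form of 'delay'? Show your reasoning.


Apply rule: Add -ed. 'delay' becomes 'delayed'.

delayed


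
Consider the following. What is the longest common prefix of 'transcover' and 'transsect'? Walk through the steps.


Compare from the start: 5 characters match: 'trans'. Mismatch at position 6: 'c' vs 's'.

trans


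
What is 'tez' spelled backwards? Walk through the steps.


Reverse 'tez' character by character: 'zet'.

zet


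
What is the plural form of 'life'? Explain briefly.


Apply rule: Change -fe to -ves. 'life' becomes 'lives'.

lives


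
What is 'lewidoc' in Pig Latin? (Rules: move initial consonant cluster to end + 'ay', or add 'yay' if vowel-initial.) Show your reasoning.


'lewidoc': move consonant cluster 'l' to end and add 'ay': 'ewidoclay'.

ewidoclay


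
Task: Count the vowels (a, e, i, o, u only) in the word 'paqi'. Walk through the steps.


Vowels in 'paqi': a, i = 2 vowels.

2


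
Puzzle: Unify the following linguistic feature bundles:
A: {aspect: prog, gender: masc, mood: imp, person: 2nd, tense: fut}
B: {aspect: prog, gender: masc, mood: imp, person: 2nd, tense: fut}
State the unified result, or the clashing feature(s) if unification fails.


Compare features:
aspect: A=prog vs B=prog -> unified: prog
gender: A=masc vs B=masc -> unified: masc
mood: A=imp vs B=imp -> unified: imp
person: A=2nd vs B=2nd -> unified: 2nd
tense: A=fut vs B=fut -> unified: fut
No clashes found.

Unified: {aspect: prog, gender: masc, mood: imp, person: 2nd, tense: fut}


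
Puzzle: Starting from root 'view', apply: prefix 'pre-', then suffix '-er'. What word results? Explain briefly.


Step 1: Add prefix 'pre-' to 'view' = 'preview'
Step 2: Add suffix '-er' to 'preview' = 'previewer'

previewer


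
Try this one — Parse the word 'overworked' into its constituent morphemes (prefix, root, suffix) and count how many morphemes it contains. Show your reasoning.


Step 1: Identify prefix: 'over' (meaning: excessively)
Step 2: Identify root: 'work'
Step 3: Identify suffix(es): 'ed'
Decomposition: over- (prefix: excessively) + work (root) + -ed (suffix: past)
Total morphemes: 3

3 morphemes (over- (prefix: excessively) + work (root) + -ed (suffix: past))


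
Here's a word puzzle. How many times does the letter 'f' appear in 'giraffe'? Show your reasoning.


Letter 'f' in 'giraffe': found at position(s) 5, 6 = 2 occurrence(s).

2


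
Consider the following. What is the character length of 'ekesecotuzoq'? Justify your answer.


Spell out 'ekesecotuzoq' and number each letter: e(1), k(2), e(3), s(4), e(5), c(6), o(7), t(8), u(9), z(10), o(11), q(12). Total: 12 letters.

12


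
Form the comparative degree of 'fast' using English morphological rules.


Apply comparative formation (add -er): 'fast' -> 'faster'.

faster


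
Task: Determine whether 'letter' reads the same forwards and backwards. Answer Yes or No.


Forward: 'letter'
Reversed: 'rettel'
They differ.

No


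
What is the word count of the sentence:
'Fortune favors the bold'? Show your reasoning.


Split into words: Fortune | favors | the | bold = 4 words.

4


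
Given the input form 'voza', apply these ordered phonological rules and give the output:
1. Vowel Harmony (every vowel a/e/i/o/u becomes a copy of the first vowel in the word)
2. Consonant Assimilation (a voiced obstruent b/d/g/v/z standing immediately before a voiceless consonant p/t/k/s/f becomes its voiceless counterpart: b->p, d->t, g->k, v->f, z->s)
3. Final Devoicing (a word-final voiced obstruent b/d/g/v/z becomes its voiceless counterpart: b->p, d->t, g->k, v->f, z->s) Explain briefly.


Starting form: 'voza'
Rule 1: Vowel Harmony: all vowels become 'o' (matching first vowel). 'voza' -> 'vozo'
Rule 2: Consonant Assimilation: no voiced obstruent (b/d/g/v/z) stands immediately before a voiceless consonant (p/t/k/s/f). No change.
Rule 3: Final Devoicing: the word ends in the vowel 'o', not a consonant. No change.
Final form: 'vozo'

vozo


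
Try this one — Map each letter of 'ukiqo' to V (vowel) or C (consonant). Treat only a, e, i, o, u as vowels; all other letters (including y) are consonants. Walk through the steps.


Letter mapping: u = V, k = C, i = V, q = C, o = V.

VCVCV


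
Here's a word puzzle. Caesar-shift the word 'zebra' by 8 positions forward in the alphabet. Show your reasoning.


Shift each letter by 8: z -> h, e -> m, b -> j, r -> z, a -> i. Result: 'hmjzi'.

hmjzi


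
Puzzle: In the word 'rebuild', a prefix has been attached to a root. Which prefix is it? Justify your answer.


The word 'rebuild' = 're' (prefix) + 'build' (root). The prefix is 're'.

re


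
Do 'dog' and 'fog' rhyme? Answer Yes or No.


Rime (stressed vowel + following sounds) of 'dog': -og = /ɒg/
Rime of 'fog': -og = /ɒg/
/ɒg/ and /ɒg/ are the same ending sound, so the words rhyme.

Yes


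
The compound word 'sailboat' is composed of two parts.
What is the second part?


Split 'sailboat' into 'sail' + 'boat'. The second part is 'boat'.

boat


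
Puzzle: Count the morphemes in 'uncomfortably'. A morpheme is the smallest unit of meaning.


Decomposition: un- (prefix) + comfort (root) + -able (suffix) + -ly (suffix) = 4 morpheme(s)

4 morphemes


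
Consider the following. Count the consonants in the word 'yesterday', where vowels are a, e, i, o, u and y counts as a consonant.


Consonants in 'yesterday': y, s, t, r, d, y = 6 consonants.

6


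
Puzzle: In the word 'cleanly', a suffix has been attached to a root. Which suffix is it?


The word 'cleanly' = 'clean' (root) + '-ly' (suffix). The suffix is '-ly'.

ly


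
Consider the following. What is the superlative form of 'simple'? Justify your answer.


Apply superlative formation (ends in e: add -st): 'simple' -> 'simplest'.

simplest


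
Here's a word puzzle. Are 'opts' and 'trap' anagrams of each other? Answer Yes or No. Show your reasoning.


Sorted letters of 'opts': 'opst'
Sorted letters of 'trap': 'aprt'
They do not match.

No


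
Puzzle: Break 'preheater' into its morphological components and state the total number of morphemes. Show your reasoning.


Step 1: Identify prefix: 'pre' (meaning: before)
Step 2: Identify root: 'heat'
Step 3: Identify suffix(es): 'er'
Decomposition: pre- (prefix: before) + heat (root) + -er (suffix: one who)
Total morphemes: 3

3 morphemes (pre- (prefix: before) + heat (root) + -er (suffix: one who))


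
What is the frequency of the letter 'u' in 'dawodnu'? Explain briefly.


Letter 'u' in 'dawodnu': found at position(s) 7 = 1 occurrence(s).

1


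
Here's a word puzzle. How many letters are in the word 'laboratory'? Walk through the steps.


Spell out 'laboratory' and number each letter: l(1), a(2), b(3), o(4), r(5), a(6), t(7), o(8), r(9), y(10). Total: 10 letters.

10


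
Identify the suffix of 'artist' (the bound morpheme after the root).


The word 'artist' = 'art' (root) + '-ist' (suffix). The suffix is '-ist'.

ist


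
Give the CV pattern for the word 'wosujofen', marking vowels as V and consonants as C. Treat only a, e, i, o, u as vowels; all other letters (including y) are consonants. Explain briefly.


Letter mapping: w = C, o = V, s = C, u = V, j = C, o = V, f = C, e = V, n = C.

CVCVCVCVC


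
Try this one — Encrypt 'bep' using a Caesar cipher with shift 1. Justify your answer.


Shift each letter by 1: b -> c, e -> f, p -> q. Result: 'cfq'.

cfq


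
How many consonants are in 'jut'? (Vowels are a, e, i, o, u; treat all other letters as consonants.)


Consonants in 'jut': j, t = 2 consonants.

2


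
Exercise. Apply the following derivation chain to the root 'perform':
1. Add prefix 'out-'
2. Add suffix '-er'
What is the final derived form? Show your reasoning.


Step 1: Add prefix 'out-' to 'perform' = 'outperform'
Step 2: Add suffix '-er' to 'outperform' = 'outperformer'

outperformer


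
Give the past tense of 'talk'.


Apply rule: Add -ed. 'talk' becomes 'talked'.

talked


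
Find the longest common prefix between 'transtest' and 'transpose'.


Compare from the start: 5 characters match: 'trans'. Mismatch at position 6: 't' vs 'p'.

trans


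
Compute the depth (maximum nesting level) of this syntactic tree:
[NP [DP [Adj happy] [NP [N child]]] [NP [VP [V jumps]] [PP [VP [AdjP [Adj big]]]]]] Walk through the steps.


Count bracket nesting levels:
'[' at pos 0: depth = 1
'[' at pos 4: depth = 2
'[' at pos 8: depth = 3
'[' at pos 20: depth = 3
'[' at pos 24: depth = 4
'[' at pos 36: depth = 2
'[' at pos 40: depth = 3
'[' at pos 44: depth = 4
'[' at pos 55: depth = 3
'[' at pos 59: depth = 4
'[' at pos 63: depth = 5
'[' at pos 69: depth = 6
Maximum depth reached: 6

6


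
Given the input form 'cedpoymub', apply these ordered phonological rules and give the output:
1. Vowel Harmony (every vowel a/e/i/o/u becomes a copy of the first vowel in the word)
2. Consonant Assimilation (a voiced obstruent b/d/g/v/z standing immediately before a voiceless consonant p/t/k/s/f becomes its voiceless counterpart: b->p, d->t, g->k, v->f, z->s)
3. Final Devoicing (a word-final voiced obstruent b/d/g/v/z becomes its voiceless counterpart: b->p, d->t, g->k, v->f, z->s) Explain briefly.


Starting form: 'cedpoymub'
Rule 1: Vowel Harmony: all vowels become 'e' (matching first vowel). 'cedpoymub' -> 'cedpeymeb'
Rule 2: Consonant Assimilation: voiced obstruent before voiceless consonant becomes voiceless ('dp' -> 'tp'). 'cedpeymeb' -> 'cetpeymeb'
Rule 3: Final Devoicing: word-final voiced obstruent 'b' becomes voiceless 'p'. 'cetpeymeb' -> 'cetpeymep'
Final form: 'cetpeymep'

cetpeymep


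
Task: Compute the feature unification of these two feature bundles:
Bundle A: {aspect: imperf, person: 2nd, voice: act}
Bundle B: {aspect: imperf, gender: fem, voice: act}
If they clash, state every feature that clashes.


Compare features:
aspect: A=imperf vs B=imperf -> unified: imperf
gender: A=_ vs B=fem -> unified: fem
person: A=2nd vs B=_ -> unified: 2nd
voice: A=act vs B=act -> unified: act
No clashes found.

Unified: {aspect: imperf, gender: fem, person: 2nd, voice: act}


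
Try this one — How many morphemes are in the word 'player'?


Decomposition: play (root) + -er (suffix) = 2 morpheme(s)

2 morphemes


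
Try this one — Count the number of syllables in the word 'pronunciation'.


Break 'pronunciation' into syllables: pro-nun-ci-a-tion -> pro | nun | ci | a | tion = 5 syllables

5 syllables


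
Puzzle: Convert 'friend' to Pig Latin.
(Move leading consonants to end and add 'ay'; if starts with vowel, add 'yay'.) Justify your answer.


'friend': move consonant cluster 'fr' to end and add 'ay': 'iendfray'.

iendfray


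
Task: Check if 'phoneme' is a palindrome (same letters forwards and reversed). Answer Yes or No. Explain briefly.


Forward: 'phoneme'
Reversed: 'emenohp'
They differ.

No


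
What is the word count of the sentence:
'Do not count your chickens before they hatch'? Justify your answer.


Split into words: Do | not | count | your | chickens | before | they | hatch = 8 words.

8


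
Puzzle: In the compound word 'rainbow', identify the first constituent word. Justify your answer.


Split 'rainbow' into 'rain' + 'bow'. The first part is 'rain'.

rain


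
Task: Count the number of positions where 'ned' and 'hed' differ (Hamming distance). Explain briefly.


Alignment:
Position 1: 'n' vs 'h' = DIFFER
Position 2: 'e' vs 'e' = match
Position 3: 'd' vs 'd' = match
Total differences: 1

1


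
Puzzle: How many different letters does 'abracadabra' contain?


Unique letters in 'abracadabra': {a, b, c, d, r} = 5 distinct letters.

5


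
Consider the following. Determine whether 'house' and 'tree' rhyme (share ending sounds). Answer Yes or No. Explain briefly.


Rime (stressed vowel + following sounds) of 'house': -ouse = /aʊs/
Rime of 'tree': -ee = /iː/
/aʊs/ and /iː/ are different ending sounds, so the words do not rhyme.

No


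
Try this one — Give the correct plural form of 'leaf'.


Apply rule: Change -f to -ves. 'leaf' becomes 'leaves'.

leaves


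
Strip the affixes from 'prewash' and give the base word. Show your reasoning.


Remove prefix 'pre' from 'prewash' to get root 'wash'.

wash


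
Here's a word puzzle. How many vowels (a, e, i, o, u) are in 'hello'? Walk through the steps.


Vowels in 'hello': e, o = 2 vowels.

2


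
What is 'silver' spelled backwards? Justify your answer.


Reverse 'silver' character by character: 'revlis'.

revlis


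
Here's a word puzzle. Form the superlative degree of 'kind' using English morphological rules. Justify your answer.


Apply superlative formation (add -est): 'kind' -> 'kindest'.

kindest


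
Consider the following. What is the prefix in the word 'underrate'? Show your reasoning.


The word 'underrate' = 'under' (prefix) + 'rate' (root). The prefix is 'under'.

under


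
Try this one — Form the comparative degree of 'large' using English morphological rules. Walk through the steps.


Apply comparative formation (ends in e: add -r): 'large' -> 'larger'.

larger


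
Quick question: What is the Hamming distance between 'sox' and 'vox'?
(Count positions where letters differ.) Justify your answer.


Alignment:
Position 1: 's' vs 'v' = DIFFER
Position 2: 'o' vs 'o' = match
Position 3: 'x' vs 'x' = match
Total differences: 1

1


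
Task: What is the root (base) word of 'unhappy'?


Remove prefix 'un' from 'unhappy' to get root 'happy'.

happy


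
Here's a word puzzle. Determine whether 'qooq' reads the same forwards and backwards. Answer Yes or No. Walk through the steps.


Forward: 'qooq'
Reversed: 'qooq'
They are identical.

Yes


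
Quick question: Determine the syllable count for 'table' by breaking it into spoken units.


Break 'table' into syllables: ta-ble -> ta | ble = 2 syllables

2 syllables


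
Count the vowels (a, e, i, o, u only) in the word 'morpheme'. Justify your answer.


Vowels in 'morpheme': o, e, e = 3 vowels.

3


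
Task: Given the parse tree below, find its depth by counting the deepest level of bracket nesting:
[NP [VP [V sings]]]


Count bracket nesting levels:
'[' at pos 0: depth = 1
'[' at pos 4: depth = 2
'[' at pos 8: depth = 3
Maximum depth reached: 3

3


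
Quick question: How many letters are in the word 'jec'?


Spell out 'jec' and number each letter: j(1), e(2), c(3). Total: 3 letters.

3


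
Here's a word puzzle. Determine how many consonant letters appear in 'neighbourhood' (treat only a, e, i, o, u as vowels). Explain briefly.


Consonants in 'neighbourhood': n, g, h, b, r, h, d = 7 consonants.

7


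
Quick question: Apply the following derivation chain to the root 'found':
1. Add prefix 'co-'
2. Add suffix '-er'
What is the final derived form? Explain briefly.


Step 1: Add prefix 'co-' to 'found' = 'cofound'
Step 2: Add suffix '-er' to 'cofound' = 'cofounder'

cofounder


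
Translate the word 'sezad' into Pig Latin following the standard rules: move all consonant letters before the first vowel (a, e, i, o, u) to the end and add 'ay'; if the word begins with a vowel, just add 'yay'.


'sezad': move consonant cluster 's' to end and add 'ay': 'ezadsay'.

ezadsay


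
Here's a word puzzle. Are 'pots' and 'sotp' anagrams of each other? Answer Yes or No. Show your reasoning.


Sorted letters of 'pots': 'opst'
Sorted letters of 'sotp': 'opst'
They match.

Yes


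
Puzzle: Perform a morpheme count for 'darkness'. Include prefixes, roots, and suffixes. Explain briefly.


Decomposition: dark (root) + -ness (suffix) = 2 morpheme(s)

2 morphemes


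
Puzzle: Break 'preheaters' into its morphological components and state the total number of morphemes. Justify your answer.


Step 1: Identify prefix: 'pre' (meaning: before)
Step 2: Identify root: 'heat'
Step 3: Identify suffix(es): 'er, s'
Decomposition: pre- (prefix: before) + heat (root) + -er (suffix: one who) + -s (plural)
Total morphemes: 4

4 morphemes (pre- (prefix: before) + heat (root) + -er (suffix: one who) + -s (plural))


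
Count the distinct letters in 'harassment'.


Unique letters in 'harassment': {a, e, h, m, n, r, s, t} = 8 distinct letters.

8


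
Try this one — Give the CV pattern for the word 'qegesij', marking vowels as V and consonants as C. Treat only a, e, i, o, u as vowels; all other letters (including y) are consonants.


Letter mapping: q = C, e = V, g = C, e = V, s = C, i = V, j = C.

CVCVCVC


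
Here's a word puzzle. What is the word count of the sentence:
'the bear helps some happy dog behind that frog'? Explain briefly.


Split into words: the | bear | helps | some | happy | dog | behind | that | frog = 9 words.

9


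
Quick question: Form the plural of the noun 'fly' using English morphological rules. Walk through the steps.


Apply rule: Change -y to -ies (consonant + y). 'fly' becomes 'flies'.

flies


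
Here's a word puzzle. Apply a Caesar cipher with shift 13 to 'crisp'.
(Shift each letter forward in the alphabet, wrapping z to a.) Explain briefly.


Shift each letter by 13: c -> p, r -> e, i -> v, s -> f, p -> c. Result: 'pevfc'.

pevfc


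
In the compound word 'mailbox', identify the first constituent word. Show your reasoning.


Split 'mailbox' into 'mail' + 'box'. The first part is 'mail'.

mail


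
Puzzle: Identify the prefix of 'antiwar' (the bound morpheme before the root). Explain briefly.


The word 'antiwar' = 'anti' (prefix) + 'war' (root). The prefix is 'anti'.

anti


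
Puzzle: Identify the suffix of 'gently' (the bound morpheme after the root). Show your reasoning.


The word 'gently' = 'gentle' (root) + '-ly' (suffix). The suffix is '-ly'.

ly


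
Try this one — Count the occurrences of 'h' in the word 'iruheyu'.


Letter 'h' in 'iruheyu': found at position(s) 4 = 1 occurrence(s).

1


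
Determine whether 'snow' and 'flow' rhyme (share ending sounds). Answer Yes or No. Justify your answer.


Rime (stressed vowel + following sounds) of 'snow': -ow = /oʊ/
Rime of 'flow': -ow = /oʊ/
/oʊ/ and /oʊ/ are the same ending sound, so the words rhyme.

Yes


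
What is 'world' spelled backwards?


Reverse 'world' character by character: 'dlrow'.

dlrow


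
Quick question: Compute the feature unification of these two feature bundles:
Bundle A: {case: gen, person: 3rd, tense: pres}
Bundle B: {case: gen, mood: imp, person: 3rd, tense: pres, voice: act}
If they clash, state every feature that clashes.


Compare features:
case: A=gen vs B=gen -> unified: gen
mood: A=_ vs B=imp -> unified: imp
person: A=3rd vs B=3rd -> unified: 3rd
tense: A=pres vs B=pres -> unified: pres
voice: A=_ vs B=act -> unified: act
No clashes found.

Unified: {case: gen, mood: imp, person: 3rd, tense: pres, voice: act}


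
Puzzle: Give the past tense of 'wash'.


Apply rule: Add -ed. 'wash' becomes 'washed'.

washed


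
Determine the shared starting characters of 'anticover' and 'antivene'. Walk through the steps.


Compare from the start: 4 characters match: 'anti'. Mismatch at position 5: 'c' vs 'v'.

anti


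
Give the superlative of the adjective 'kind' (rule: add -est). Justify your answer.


Apply superlative formation (add -est): 'kind' -> 'kindest'.

kindest


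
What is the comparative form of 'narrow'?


Apply comparative formation (add -er): 'narrow' -> 'narrower'.

narrower


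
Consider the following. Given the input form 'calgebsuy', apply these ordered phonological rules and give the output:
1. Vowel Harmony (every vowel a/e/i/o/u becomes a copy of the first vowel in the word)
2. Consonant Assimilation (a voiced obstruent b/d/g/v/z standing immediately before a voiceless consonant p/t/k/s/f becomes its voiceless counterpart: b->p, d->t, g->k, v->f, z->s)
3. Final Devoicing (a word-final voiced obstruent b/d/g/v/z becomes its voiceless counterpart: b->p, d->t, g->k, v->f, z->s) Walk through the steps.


Starting form: 'calgebsuy'
Rule 1: Vowel Harmony: all vowels become 'a' (matching first vowel). 'calgebsuy' -> 'calgabsay'
Rule 2: Consonant Assimilation: voiced obstruent before voiceless consonant becomes voiceless ('bs' -> 'ps'). 'calgabsay' -> 'calgapsay'
Rule 3: Final Devoicing: final consonant 'y' is not one of the voiced obstruents b/d/g/v/z. No change.
Final form: 'calgapsay'

calgapsay


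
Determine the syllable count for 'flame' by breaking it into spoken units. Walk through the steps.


Break 'flame' into syllables: flame -> flame = 1 syllable

1 syllable


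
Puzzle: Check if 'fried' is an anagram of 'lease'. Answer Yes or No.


Sorted letters of 'fried': 'defir'
Sorted letters of 'lease': 'aeels'
They do not match.

No


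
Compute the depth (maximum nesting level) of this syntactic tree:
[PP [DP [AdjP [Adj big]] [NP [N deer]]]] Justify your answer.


Count bracket nesting levels:
'[' at pos 0: depth = 1
'[' at pos 4: depth = 2
'[' at pos 8: depth = 3
'[' at pos 14: depth = 4
'[' at pos 25: depth = 3
'[' at pos 29: depth = 4
Maximum depth reached: 4

4


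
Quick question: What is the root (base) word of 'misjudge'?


Remove prefix 'mis' from 'misjudge' to get root 'judge'.

judge


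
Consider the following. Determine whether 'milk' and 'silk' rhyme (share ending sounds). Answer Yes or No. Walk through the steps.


Rime (stressed vowel + following sounds) of 'milk': -ilk = /ɪlk/
Rime of 'silk': -ilk = /ɪlk/
/ɪlk/ and /ɪlk/ are the same ending sound, so the words rhyme.

Yes


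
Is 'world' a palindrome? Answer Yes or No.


Forward: 'world'
Reversed: 'dlrow'
They differ.

No


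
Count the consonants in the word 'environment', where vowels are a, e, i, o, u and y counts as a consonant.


Consonants in 'environment': n, v, r, n, m, n, t = 7 consonants.

7


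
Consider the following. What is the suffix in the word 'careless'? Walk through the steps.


The word 'careless' = 'care' (root) + '-less' (suffix). The suffix is '-less'.

less


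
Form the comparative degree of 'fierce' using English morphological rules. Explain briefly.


Apply comparative formation (ends in e: add -r): 'fierce' -> 'fiercer'.

fiercer


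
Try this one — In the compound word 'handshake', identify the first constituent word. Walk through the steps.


Split 'handshake' into 'hand' + 'shake'. The first part is 'hand'.

hand


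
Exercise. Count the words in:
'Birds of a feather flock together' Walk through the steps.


Split into words: Birds | of | a | feather | flock | together = 6 words.

6


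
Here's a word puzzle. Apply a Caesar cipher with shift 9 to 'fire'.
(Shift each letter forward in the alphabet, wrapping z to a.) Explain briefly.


Shift each letter by 9: f -> o, i -> r, r -> a, e -> n. Result: 'oran'.

oran


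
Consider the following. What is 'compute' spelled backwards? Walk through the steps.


Reverse 'compute' character by character: 'etupmoc'.

etupmoc


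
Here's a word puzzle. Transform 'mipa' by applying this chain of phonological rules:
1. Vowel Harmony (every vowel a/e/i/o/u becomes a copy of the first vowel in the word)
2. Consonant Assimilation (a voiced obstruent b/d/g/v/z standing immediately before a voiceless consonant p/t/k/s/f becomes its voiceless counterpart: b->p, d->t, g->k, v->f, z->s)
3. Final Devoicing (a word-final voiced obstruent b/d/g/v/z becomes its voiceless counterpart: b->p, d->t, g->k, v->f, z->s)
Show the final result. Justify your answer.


Starting form: 'mipa'
Rule 1: Vowel Harmony: all vowels become 'i' (matching first vowel). 'mipa' -> 'mipi'
Rule 2: Consonant Assimilation: no voiced obstruent (b/d/g/v/z) stands immediately before a voiceless consonant (p/t/k/s/f). No change.
Rule 3: Final Devoicing: the word ends in the vowel 'i', not a consonant. No change.
Final form: 'mipi'

mipi


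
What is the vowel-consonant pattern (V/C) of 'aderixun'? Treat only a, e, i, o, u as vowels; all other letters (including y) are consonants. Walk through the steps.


Letter mapping: a = V, d = C, e = V, r = C, i = V, x = C, u = V, n = C.

VCVCVCVC


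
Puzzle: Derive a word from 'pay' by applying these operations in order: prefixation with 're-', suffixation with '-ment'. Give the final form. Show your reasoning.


Step 1: Add prefix 're-' to 'pay' = 'repay'
Step 2: Add suffix '-ment' to 'repay' = 'repayment'

repayment


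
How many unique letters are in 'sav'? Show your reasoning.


Unique letters in 'sav': {a, s, v} = 3 distinct letters.

3


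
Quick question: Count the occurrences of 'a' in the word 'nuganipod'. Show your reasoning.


Letter 'a' in 'nuganipod': found at position(s) 4 = 1 occurrence(s).

1


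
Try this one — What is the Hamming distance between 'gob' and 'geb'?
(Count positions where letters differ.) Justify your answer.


Alignment:
Position 1: 'g' vs 'g' = match
Position 2: 'o' vs 'e' = DIFFER
Position 3: 'b' vs 'b' = match
Total differences: 1

1


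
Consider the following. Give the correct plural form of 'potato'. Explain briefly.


Apply rule: Add -es (consonant + o). 'potato' becomes 'potatoes'.

potatoes


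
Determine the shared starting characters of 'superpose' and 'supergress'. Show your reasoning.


Compare from the start: 5 characters match: 'super'. Mismatch at position 6: 'p' vs 'g'.

super


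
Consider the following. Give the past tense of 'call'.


Apply rule: Add -ed. 'call' becomes 'called'.

called


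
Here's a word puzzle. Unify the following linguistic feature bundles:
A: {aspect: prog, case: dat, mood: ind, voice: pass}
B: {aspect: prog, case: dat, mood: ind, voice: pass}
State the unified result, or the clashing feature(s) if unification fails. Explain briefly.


Compare features:
aspect: A=prog vs B=prog -> unified: prog
case: A=dat vs B=dat -> unified: dat
mood: A=ind vs B=ind -> unified: ind
voice: A=pass vs B=pass -> unified: pass
No clashes found.

Unified: {aspect: prog, case: dat, mood: ind, voice: pass}


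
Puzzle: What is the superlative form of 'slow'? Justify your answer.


Apply superlative formation (add -est): 'slow' -> 'slowest'.

slowest


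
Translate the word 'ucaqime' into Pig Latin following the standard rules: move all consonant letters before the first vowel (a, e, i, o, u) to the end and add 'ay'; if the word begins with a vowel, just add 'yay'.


'ucaqime' starts with a vowel, so add 'yay': 'ucaqimeyay'.

ucaqimeyay


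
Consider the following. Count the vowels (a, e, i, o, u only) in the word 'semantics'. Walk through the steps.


Vowels in 'semantics': e, a, i = 3 vowels.

3


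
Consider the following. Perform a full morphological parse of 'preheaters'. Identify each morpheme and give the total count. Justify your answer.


Step 1: Identify prefix: 'pre' (meaning: before)
Step 2: Identify root: 'heat'
Step 3: Identify suffix(es): 'er, s'
Decomposition: pre- (prefix: before) + heat (root) + -er (suffix: one who) + -s (plural)
Total morphemes: 4

4 morphemes (pre- (prefix: before) + heat (root) + -er (suffix: one who) + -s (plural))


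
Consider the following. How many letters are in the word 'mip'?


Spell out 'mip' and number each letter: m(1), i(2), p(3). Total: 3 letters.

3


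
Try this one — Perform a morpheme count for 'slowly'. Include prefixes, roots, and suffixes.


Decomposition: slow (root) + -ly (suffix) = 2 morpheme(s)

2 morphemes


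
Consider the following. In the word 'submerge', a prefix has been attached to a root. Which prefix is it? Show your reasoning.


The word 'submerge' = 'sub' (prefix) + 'merge' (root). The prefix is 'sub'.

sub


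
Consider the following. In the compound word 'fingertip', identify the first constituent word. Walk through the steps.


Split 'fingertip' into 'finger' + 'tip'. The first part is 'finger'.

finger


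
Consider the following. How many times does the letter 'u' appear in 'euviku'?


Letter 'u' in 'euviku': found at position(s) 2, 6 = 2 occurrence(s).

2


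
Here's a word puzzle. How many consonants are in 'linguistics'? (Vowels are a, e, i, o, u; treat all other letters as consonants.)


Consonants in 'linguistics': l, n, g, s, t, c, s = 7 consonants.

7


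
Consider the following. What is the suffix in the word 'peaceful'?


The word 'peaceful' = 'peace' (root) + '-ful' (suffix). The suffix is '-ful'.

ful


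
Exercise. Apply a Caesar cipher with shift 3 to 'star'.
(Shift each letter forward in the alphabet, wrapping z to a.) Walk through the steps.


Shift each letter by 3: s -> v, t -> w, a -> d, r -> u. Result: 'vwdu'.

vwdu


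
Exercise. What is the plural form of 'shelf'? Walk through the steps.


Apply rule: Change -f to -ves. 'shelf' becomes 'shelves'.

shelves


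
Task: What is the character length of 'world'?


Spell out 'world' and number each letter: w(1), o(2), r(3), l(4), d(5). Total: 5 letters.

5


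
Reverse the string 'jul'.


Reverse 'jul' character by character: 'luj'.

luj


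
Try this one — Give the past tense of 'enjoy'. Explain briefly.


Apply rule: Add -ed. 'enjoy' becomes 'enjoyed'.

enjoyed


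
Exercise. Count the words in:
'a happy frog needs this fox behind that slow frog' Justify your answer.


Split into words: a | happy | frog | needs | this | fox | behind | that | slow | frog = 10 words.

10


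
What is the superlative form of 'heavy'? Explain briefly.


Apply superlative formation (consonant + y: change y to i, add -est): 'heavy' -> 'heaviest'.

heaviest


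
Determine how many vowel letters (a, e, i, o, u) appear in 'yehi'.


Vowels in 'yehi': e, i = 2 vowels.

2


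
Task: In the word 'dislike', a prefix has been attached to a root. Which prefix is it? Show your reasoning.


The word 'dislike' = 'dis' (prefix) + 'like' (root). The prefix is 'dis'.

dis


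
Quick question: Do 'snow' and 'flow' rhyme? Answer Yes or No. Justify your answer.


Rime (stressed vowel + following sounds) of 'snow': -ow = /oʊ/
Rime of 'flow': -ow = /oʊ/
/oʊ/ and /oʊ/ are the same ending sound, so the words rhyme.

Yes


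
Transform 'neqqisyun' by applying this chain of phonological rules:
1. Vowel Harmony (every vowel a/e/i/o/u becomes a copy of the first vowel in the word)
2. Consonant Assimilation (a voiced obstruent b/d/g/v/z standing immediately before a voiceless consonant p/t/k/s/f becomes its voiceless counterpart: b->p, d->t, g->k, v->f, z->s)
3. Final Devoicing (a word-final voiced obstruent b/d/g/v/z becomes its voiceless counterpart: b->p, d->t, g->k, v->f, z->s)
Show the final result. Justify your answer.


Starting form: 'neqqisyun'
Rule 1: Vowel Harmony: all vowels become 'e' (matching first vowel). 'neqqisyun' -> 'neqqesyen'
Rule 2: Consonant Assimilation: no voiced obstruent (b/d/g/v/z) stands immediately before a voiceless consonant (p/t/k/s/f). No change.
Rule 3: Final Devoicing: final consonant 'n' is not one of the voiced obstruents b/d/g/v/z. No change.
Final form: 'neqqesyen'

neqqesyen


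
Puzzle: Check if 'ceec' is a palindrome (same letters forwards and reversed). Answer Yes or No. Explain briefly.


Forward: 'ceec'
Reversed: 'ceec'
They are identical.

Yes


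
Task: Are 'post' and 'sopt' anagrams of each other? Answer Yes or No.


Sorted letters of 'post': 'opst'
Sorted letters of 'sopt': 'opst'
They match.

Yes


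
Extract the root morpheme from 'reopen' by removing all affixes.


Remove prefix 're' from 'reopen' to get root 'open'.

open


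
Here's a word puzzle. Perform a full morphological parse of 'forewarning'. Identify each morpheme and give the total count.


Step 1: Identify prefix: 'fore' (meaning: before/front)
Step 2: Identify root: 'warn'
Step 3: Identify suffix(es): 'ing'
Decomposition: fore- (prefix: before/front) + warn (root) + -ing (suffix: ongoing action)
Total morphemes: 3

3 morphemes (fore- (prefix: before/front) + warn (root) + -ing (suffix: ongoing action))


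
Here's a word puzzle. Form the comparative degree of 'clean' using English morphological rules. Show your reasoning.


Apply comparative formation (add -er): 'clean' -> 'cleaner'.

cleaner


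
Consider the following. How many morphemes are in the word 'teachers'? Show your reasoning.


Decomposition: teach (root) + -er (suffix) + -s (plural) = 3 morpheme(s)

3 morphemes


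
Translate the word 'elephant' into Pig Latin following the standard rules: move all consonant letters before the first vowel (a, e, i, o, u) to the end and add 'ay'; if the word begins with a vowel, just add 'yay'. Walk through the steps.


'elephant' starts with a vowel, so add 'yay': 'elephantyay'.

elephantyay


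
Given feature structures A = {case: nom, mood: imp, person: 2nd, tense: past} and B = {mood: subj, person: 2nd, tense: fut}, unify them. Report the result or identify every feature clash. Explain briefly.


Compare features:
case: A=nom vs B=_ -> unified: nom
mood: A=imp vs B=subj -> CLASH
person: A=2nd vs B=2nd -> unified: 2nd
tense: A=past vs B=fut -> CLASH
Clashes detected on features 'mood' (imp vs subj) and 'tense' (past vs fut); unification fails.

CLASH on 'mood' (imp vs subj) and 'tense' (past vs fut)


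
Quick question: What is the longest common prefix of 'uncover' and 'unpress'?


Compare from the start: 2 characters match: 'un'. Mismatch at position 3: 'c' vs 'p'.

un


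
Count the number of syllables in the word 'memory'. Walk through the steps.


Break 'memory' into syllables: mem-o-ry -> mem | o | ry = 3 syllables

3 syllables


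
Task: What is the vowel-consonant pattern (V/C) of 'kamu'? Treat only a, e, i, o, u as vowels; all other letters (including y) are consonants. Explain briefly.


Letter mapping: k = C, a = V, m = C, u = V.

CVCV


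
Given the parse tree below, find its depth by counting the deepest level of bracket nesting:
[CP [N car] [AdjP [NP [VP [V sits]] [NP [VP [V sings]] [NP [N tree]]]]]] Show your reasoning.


Count bracket nesting levels:
'[' at pos 0: depth = 1
'[' at pos 4: depth = 2
'[' at pos 12: depth = 2
'[' at pos 18: depth = 3
'[' at pos 22: depth = 4
'[' at pos 26: depth = 5
'[' at pos 36: depth = 4
'[' at pos 40: depth = 5
'[' at pos 44: depth = 6
'[' at pos 55: depth = 5
'[' at pos 59: depth = 6
Maximum depth reached: 6

6
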